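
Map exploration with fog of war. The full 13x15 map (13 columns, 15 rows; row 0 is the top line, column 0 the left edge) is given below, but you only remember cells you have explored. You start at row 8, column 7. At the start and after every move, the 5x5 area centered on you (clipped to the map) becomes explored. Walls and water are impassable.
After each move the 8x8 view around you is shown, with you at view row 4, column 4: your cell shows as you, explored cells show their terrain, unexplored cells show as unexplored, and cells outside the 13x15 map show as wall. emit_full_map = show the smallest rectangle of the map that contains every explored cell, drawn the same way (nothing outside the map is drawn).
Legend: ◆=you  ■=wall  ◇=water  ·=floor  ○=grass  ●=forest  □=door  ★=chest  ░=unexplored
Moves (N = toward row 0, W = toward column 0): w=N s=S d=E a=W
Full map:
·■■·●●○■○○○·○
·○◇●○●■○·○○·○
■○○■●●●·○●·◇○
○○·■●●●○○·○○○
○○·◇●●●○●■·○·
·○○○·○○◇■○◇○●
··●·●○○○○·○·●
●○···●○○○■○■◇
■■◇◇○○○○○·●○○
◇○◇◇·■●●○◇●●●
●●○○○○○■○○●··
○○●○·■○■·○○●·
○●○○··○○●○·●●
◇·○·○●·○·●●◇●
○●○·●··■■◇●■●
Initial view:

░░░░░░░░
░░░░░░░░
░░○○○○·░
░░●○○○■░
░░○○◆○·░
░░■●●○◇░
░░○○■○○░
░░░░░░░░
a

░░░░░░░░
░░░░░░░░
░░●○○○○·
░░·●○○○■
░░○○◆○○·
░░·■●●○◇
░░○○○■○○
░░░░░░░░

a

░░░░░░░░
░░░░░░░░
░░·●○○○○
░░··●○○○
░░◇○◆○○○
░░◇·■●●○
░░○○○○■○
░░░░░░░░

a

░░░░░░░░
░░░░░░░░
░░●·●○○○
░░···●○○
░░◇◇◆○○○
░░◇◇·■●●
░░○○○○○■
░░░░░░░░

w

░░░░░░░░
░░░░░░░░
░░○○·○○░
░░●·●○○○
░░··◆●○○
░░◇◇○○○○
░░◇◇·■●●
░░○○○○○■

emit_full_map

○○·○○░░░
●·●○○○○·
··◆●○○○■
◇◇○○○○○·
◇◇·■●●○◇
○○○○○■○○

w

░░░░░░░░
░░░░░░░░
░░·◇●●●░
░░○○·○○░
░░●·◆○○○
░░···●○○
░░◇◇○○○○
░░◇◇·■●●

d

░░░░░░░░
░░░░░░░░
░·◇●●●○░
░○○·○○◇░
░●·●◆○○○
░···●○○○
░◇◇○○○○○
░◇◇·■●●○

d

░░░░░░░░
░░░░░░░░
·◇●●●○●░
○○·○○◇■░
●·●○◆○○·
···●○○○■
◇◇○○○○○·
◇◇·■●●○◇

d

░░░░░░░░
░░░░░░░░
◇●●●○●■░
○·○○◇■○░
·●○○◆○·░
··●○○○■░
◇○○○○○·░
◇·■●●○◇░

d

░░░░░░░░
░░░░░░░░
●●●○●■·░
·○○◇■○◇░
●○○○◆·○░
·●○○○■○░
○○○○○·●░
·■●●○◇░░

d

░░░░░░░░
░░░░░░░░
●●○●■·○░
○○◇■○◇○░
○○○○◆○·░
●○○○■○■░
○○○○·●○░
■●●○◇░░░

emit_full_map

·◇●●●○●■·○
○○·○○◇■○◇○
●·●○○○○◆○·
···●○○○■○■
◇◇○○○○○·●○
◇◇·■●●○◇░░
○○○○○■○○░░

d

░░░░░░░■
░░░░░░░■
●○●■·○·■
○◇■○◇○●■
○○○·◆·●■
○○○■○■◇■
○○○·●○○■
●●○◇░░░■

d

░░░░░░■■
░░░░░░■■
○●■·○·■■
◇■○◇○●■■
○○·○◆●■■
○○■○■◇■■
○○·●○○■■
●○◇░░░■■

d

░░░░░■■■
░░░░░■■■
●■·○·■■■
■○◇○●■■■
○·○·◆■■■
○■○■◇■■■
○·●○○■■■
○◇░░░■■■

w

░░░░░■■■
░░░░░■■■
░░○○○■■■
●■·○·■■■
■○◇○◆■■■
○·○·●■■■
○■○■◇■■■
○·●○○■■■

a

░░░░░░■■
░░░░░░■■
░░·○○○■■
○●■·○·■■
◇■○◇◆●■■
○○·○·●■■
○○■○■◇■■
○○·●○○■■

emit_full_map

░░░░░░░·○○○
·◇●●●○●■·○·
○○·○○◇■○◇◆●
●·●○○○○·○·●
···●○○○■○■◇
◇◇○○○○○·●○○
◇◇·■●●○◇░░░
○○○○○■○○░░░


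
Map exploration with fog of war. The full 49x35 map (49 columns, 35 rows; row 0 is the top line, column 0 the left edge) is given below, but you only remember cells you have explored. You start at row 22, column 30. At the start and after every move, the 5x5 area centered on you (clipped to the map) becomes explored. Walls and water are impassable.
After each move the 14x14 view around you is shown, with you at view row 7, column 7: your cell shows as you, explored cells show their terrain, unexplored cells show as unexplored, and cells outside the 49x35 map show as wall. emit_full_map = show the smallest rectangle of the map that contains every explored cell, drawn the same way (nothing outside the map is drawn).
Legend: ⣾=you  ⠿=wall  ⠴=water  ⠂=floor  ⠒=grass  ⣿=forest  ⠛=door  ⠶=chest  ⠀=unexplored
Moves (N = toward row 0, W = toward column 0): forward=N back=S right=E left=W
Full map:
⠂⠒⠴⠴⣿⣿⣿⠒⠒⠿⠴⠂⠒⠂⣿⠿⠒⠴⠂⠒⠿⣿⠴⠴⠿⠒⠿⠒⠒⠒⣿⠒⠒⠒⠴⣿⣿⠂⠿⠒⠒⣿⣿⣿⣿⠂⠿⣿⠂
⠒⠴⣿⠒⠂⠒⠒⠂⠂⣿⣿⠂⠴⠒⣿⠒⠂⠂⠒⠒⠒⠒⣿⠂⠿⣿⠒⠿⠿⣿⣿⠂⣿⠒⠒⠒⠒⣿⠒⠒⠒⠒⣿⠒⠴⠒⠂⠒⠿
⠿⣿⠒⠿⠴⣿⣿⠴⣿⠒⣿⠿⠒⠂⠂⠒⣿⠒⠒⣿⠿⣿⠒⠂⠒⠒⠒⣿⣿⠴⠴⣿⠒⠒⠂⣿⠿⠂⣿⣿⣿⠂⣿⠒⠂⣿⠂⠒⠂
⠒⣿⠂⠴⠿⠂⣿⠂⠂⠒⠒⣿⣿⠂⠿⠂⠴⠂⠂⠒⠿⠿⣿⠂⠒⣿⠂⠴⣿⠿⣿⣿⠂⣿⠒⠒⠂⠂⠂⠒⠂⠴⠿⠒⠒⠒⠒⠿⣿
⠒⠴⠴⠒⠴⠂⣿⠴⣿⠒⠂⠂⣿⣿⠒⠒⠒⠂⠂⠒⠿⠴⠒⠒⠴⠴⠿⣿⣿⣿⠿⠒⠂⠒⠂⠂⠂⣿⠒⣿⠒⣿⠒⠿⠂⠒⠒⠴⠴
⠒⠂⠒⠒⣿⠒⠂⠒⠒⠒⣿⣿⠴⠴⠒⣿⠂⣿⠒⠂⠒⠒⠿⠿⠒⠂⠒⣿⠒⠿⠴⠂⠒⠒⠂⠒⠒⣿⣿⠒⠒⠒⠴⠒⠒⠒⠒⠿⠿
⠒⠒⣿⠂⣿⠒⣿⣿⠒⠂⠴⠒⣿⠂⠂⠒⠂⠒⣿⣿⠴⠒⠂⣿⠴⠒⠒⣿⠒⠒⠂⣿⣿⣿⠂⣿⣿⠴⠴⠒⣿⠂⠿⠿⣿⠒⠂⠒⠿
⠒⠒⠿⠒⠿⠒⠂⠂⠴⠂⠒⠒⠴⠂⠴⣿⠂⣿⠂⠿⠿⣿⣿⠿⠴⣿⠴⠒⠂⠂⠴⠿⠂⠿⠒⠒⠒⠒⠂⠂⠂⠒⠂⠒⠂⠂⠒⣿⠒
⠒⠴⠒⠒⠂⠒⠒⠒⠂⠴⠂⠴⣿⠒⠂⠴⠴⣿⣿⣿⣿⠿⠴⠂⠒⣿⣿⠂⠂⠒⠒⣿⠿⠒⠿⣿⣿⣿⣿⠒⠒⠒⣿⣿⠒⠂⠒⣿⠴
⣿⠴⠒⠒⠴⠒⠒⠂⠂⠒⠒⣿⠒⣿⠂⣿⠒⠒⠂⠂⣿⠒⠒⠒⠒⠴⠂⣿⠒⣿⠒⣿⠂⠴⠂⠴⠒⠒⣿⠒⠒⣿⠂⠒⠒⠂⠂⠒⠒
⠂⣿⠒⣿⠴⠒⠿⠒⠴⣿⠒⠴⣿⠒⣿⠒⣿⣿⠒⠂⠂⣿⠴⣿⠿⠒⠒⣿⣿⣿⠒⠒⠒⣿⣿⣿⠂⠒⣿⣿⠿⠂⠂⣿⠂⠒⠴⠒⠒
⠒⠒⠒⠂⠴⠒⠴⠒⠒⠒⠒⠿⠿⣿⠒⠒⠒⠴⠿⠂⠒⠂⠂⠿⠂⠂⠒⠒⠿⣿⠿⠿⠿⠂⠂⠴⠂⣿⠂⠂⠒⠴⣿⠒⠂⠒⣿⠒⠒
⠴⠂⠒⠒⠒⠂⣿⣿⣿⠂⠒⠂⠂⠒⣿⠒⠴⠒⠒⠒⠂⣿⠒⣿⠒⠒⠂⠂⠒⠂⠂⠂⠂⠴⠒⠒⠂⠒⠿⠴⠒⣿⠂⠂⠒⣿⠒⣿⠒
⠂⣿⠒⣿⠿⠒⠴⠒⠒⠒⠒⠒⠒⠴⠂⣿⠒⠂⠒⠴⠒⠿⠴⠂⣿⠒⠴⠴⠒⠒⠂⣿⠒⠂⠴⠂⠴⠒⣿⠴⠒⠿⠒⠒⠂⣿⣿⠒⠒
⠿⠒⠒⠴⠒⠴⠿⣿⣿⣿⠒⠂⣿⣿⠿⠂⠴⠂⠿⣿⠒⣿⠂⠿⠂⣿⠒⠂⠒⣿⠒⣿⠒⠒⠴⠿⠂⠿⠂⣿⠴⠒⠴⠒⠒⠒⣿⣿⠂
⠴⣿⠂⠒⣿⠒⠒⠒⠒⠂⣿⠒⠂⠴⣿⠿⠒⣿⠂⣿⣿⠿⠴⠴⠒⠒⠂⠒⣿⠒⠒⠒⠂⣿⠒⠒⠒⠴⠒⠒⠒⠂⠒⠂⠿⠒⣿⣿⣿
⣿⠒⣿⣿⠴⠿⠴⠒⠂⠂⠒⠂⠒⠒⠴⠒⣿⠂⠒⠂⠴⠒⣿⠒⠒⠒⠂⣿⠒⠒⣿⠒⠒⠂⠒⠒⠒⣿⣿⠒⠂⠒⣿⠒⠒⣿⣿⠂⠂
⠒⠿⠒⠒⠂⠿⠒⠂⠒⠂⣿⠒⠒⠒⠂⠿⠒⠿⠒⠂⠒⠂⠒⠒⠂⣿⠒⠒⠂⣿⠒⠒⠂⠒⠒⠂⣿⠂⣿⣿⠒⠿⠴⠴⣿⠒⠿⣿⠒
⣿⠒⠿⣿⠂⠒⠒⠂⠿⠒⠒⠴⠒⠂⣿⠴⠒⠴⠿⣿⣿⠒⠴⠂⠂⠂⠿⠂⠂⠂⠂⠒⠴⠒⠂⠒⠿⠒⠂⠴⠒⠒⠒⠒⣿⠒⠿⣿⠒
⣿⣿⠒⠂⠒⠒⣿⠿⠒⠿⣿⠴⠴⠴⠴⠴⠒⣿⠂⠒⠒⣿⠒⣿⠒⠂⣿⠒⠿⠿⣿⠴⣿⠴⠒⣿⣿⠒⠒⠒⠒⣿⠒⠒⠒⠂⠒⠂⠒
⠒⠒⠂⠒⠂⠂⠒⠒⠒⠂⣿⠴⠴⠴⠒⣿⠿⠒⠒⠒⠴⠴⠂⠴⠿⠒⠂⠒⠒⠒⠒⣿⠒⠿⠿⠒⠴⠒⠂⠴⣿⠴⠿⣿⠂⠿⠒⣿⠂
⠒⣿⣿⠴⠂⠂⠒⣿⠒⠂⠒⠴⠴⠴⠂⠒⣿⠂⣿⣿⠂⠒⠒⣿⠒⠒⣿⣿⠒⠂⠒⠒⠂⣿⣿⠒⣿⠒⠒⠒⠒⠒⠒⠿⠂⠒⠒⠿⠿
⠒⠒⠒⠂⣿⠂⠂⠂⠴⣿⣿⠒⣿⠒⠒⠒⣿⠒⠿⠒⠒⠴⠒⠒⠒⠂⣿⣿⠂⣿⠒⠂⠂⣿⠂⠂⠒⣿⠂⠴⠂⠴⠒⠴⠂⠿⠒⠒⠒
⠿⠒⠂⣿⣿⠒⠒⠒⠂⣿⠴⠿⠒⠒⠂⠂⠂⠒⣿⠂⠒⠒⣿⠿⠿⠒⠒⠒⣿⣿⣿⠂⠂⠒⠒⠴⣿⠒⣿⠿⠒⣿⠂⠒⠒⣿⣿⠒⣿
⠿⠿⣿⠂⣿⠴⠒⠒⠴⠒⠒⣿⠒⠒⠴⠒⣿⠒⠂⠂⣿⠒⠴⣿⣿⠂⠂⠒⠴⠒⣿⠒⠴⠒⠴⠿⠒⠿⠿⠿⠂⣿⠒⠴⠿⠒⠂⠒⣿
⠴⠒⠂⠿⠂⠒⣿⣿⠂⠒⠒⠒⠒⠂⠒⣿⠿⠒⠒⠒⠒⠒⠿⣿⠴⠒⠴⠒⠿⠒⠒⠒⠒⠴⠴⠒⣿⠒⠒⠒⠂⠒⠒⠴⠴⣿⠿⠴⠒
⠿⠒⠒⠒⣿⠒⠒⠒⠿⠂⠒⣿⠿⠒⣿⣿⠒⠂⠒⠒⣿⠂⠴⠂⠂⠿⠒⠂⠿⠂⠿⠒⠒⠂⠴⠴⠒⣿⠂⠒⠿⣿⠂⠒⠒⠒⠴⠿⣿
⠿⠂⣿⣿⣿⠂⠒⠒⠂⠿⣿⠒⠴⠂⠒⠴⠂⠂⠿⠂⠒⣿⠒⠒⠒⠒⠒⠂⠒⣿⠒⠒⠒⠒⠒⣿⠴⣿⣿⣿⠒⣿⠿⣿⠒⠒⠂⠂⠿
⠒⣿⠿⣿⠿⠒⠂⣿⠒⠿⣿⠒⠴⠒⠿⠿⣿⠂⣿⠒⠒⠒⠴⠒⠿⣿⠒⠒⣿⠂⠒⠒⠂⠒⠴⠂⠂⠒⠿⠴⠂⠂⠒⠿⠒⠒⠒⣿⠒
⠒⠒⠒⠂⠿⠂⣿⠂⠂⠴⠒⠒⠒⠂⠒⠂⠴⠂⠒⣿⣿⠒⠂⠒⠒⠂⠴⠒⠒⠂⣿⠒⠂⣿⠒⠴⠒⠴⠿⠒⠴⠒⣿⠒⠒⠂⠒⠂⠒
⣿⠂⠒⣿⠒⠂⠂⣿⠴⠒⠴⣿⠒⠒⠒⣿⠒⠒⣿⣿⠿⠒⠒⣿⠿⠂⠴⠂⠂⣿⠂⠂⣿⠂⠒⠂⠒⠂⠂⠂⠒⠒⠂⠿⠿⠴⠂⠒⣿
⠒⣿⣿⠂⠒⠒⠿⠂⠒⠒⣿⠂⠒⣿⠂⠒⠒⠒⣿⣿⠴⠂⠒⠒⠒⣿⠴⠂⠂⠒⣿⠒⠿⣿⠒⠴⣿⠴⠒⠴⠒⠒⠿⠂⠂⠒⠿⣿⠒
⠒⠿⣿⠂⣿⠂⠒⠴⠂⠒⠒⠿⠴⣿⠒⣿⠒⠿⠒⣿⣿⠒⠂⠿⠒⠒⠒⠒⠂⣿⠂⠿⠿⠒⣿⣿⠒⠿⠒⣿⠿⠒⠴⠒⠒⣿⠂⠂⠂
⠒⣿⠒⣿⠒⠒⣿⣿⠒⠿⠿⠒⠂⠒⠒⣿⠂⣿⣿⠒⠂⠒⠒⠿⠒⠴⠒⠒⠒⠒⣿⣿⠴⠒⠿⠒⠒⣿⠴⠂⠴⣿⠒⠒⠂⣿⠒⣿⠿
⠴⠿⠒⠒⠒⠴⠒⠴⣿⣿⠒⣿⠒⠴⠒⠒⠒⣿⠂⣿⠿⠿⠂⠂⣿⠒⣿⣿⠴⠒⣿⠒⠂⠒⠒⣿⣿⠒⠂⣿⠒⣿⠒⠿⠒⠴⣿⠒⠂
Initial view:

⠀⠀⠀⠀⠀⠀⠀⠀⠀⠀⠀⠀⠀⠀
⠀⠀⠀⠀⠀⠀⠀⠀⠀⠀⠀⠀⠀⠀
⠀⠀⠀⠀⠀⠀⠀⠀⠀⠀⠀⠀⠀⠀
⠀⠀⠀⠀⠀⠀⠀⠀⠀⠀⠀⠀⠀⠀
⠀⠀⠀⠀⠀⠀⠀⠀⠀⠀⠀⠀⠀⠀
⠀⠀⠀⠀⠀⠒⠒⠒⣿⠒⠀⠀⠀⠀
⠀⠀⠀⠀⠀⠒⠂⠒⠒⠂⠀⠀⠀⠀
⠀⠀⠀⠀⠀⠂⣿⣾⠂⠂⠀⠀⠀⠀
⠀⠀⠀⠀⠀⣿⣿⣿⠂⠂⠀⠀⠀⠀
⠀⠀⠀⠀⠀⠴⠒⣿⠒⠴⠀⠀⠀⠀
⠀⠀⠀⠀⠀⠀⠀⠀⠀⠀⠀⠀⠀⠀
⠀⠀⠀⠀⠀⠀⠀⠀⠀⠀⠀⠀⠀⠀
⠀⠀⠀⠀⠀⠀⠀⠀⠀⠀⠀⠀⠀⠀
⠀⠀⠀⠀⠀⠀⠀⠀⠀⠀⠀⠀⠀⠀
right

⠀⠀⠀⠀⠀⠀⠀⠀⠀⠀⠀⠀⠀⠀
⠀⠀⠀⠀⠀⠀⠀⠀⠀⠀⠀⠀⠀⠀
⠀⠀⠀⠀⠀⠀⠀⠀⠀⠀⠀⠀⠀⠀
⠀⠀⠀⠀⠀⠀⠀⠀⠀⠀⠀⠀⠀⠀
⠀⠀⠀⠀⠀⠀⠀⠀⠀⠀⠀⠀⠀⠀
⠀⠀⠀⠀⠒⠒⠒⣿⠒⠿⠀⠀⠀⠀
⠀⠀⠀⠀⠒⠂⠒⠒⠂⣿⠀⠀⠀⠀
⠀⠀⠀⠀⠂⣿⠒⣾⠂⣿⠀⠀⠀⠀
⠀⠀⠀⠀⣿⣿⣿⠂⠂⠒⠀⠀⠀⠀
⠀⠀⠀⠀⠴⠒⣿⠒⠴⠒⠀⠀⠀⠀
⠀⠀⠀⠀⠀⠀⠀⠀⠀⠀⠀⠀⠀⠀
⠀⠀⠀⠀⠀⠀⠀⠀⠀⠀⠀⠀⠀⠀
⠀⠀⠀⠀⠀⠀⠀⠀⠀⠀⠀⠀⠀⠀
⠀⠀⠀⠀⠀⠀⠀⠀⠀⠀⠀⠀⠀⠀

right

⠀⠀⠀⠀⠀⠀⠀⠀⠀⠀⠀⠀⠀⠀
⠀⠀⠀⠀⠀⠀⠀⠀⠀⠀⠀⠀⠀⠀
⠀⠀⠀⠀⠀⠀⠀⠀⠀⠀⠀⠀⠀⠀
⠀⠀⠀⠀⠀⠀⠀⠀⠀⠀⠀⠀⠀⠀
⠀⠀⠀⠀⠀⠀⠀⠀⠀⠀⠀⠀⠀⠀
⠀⠀⠀⠒⠒⠒⣿⠒⠿⠿⠀⠀⠀⠀
⠀⠀⠀⠒⠂⠒⠒⠂⣿⣿⠀⠀⠀⠀
⠀⠀⠀⠂⣿⠒⠂⣾⣿⠂⠀⠀⠀⠀
⠀⠀⠀⣿⣿⣿⠂⠂⠒⠒⠀⠀⠀⠀
⠀⠀⠀⠴⠒⣿⠒⠴⠒⠴⠀⠀⠀⠀
⠀⠀⠀⠀⠀⠀⠀⠀⠀⠀⠀⠀⠀⠀
⠀⠀⠀⠀⠀⠀⠀⠀⠀⠀⠀⠀⠀⠀
⠀⠀⠀⠀⠀⠀⠀⠀⠀⠀⠀⠀⠀⠀
⠀⠀⠀⠀⠀⠀⠀⠀⠀⠀⠀⠀⠀⠀

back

⠀⠀⠀⠀⠀⠀⠀⠀⠀⠀⠀⠀⠀⠀
⠀⠀⠀⠀⠀⠀⠀⠀⠀⠀⠀⠀⠀⠀
⠀⠀⠀⠀⠀⠀⠀⠀⠀⠀⠀⠀⠀⠀
⠀⠀⠀⠀⠀⠀⠀⠀⠀⠀⠀⠀⠀⠀
⠀⠀⠀⠒⠒⠒⣿⠒⠿⠿⠀⠀⠀⠀
⠀⠀⠀⠒⠂⠒⠒⠂⣿⣿⠀⠀⠀⠀
⠀⠀⠀⠂⣿⠒⠂⠂⣿⠂⠀⠀⠀⠀
⠀⠀⠀⣿⣿⣿⠂⣾⠒⠒⠀⠀⠀⠀
⠀⠀⠀⠴⠒⣿⠒⠴⠒⠴⠀⠀⠀⠀
⠀⠀⠀⠀⠀⠒⠒⠒⠴⠴⠀⠀⠀⠀
⠀⠀⠀⠀⠀⠀⠀⠀⠀⠀⠀⠀⠀⠀
⠀⠀⠀⠀⠀⠀⠀⠀⠀⠀⠀⠀⠀⠀
⠀⠀⠀⠀⠀⠀⠀⠀⠀⠀⠀⠀⠀⠀
⠀⠀⠀⠀⠀⠀⠀⠀⠀⠀⠀⠀⠀⠀

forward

⠀⠀⠀⠀⠀⠀⠀⠀⠀⠀⠀⠀⠀⠀
⠀⠀⠀⠀⠀⠀⠀⠀⠀⠀⠀⠀⠀⠀
⠀⠀⠀⠀⠀⠀⠀⠀⠀⠀⠀⠀⠀⠀
⠀⠀⠀⠀⠀⠀⠀⠀⠀⠀⠀⠀⠀⠀
⠀⠀⠀⠀⠀⠀⠀⠀⠀⠀⠀⠀⠀⠀
⠀⠀⠀⠒⠒⠒⣿⠒⠿⠿⠀⠀⠀⠀
⠀⠀⠀⠒⠂⠒⠒⠂⣿⣿⠀⠀⠀⠀
⠀⠀⠀⠂⣿⠒⠂⣾⣿⠂⠀⠀⠀⠀
⠀⠀⠀⣿⣿⣿⠂⠂⠒⠒⠀⠀⠀⠀
⠀⠀⠀⠴⠒⣿⠒⠴⠒⠴⠀⠀⠀⠀
⠀⠀⠀⠀⠀⠒⠒⠒⠴⠴⠀⠀⠀⠀
⠀⠀⠀⠀⠀⠀⠀⠀⠀⠀⠀⠀⠀⠀
⠀⠀⠀⠀⠀⠀⠀⠀⠀⠀⠀⠀⠀⠀
⠀⠀⠀⠀⠀⠀⠀⠀⠀⠀⠀⠀⠀⠀

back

⠀⠀⠀⠀⠀⠀⠀⠀⠀⠀⠀⠀⠀⠀
⠀⠀⠀⠀⠀⠀⠀⠀⠀⠀⠀⠀⠀⠀
⠀⠀⠀⠀⠀⠀⠀⠀⠀⠀⠀⠀⠀⠀
⠀⠀⠀⠀⠀⠀⠀⠀⠀⠀⠀⠀⠀⠀
⠀⠀⠀⠒⠒⠒⣿⠒⠿⠿⠀⠀⠀⠀
⠀⠀⠀⠒⠂⠒⠒⠂⣿⣿⠀⠀⠀⠀
⠀⠀⠀⠂⣿⠒⠂⠂⣿⠂⠀⠀⠀⠀
⠀⠀⠀⣿⣿⣿⠂⣾⠒⠒⠀⠀⠀⠀
⠀⠀⠀⠴⠒⣿⠒⠴⠒⠴⠀⠀⠀⠀
⠀⠀⠀⠀⠀⠒⠒⠒⠴⠴⠀⠀⠀⠀
⠀⠀⠀⠀⠀⠀⠀⠀⠀⠀⠀⠀⠀⠀
⠀⠀⠀⠀⠀⠀⠀⠀⠀⠀⠀⠀⠀⠀
⠀⠀⠀⠀⠀⠀⠀⠀⠀⠀⠀⠀⠀⠀
⠀⠀⠀⠀⠀⠀⠀⠀⠀⠀⠀⠀⠀⠀

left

⠀⠀⠀⠀⠀⠀⠀⠀⠀⠀⠀⠀⠀⠀
⠀⠀⠀⠀⠀⠀⠀⠀⠀⠀⠀⠀⠀⠀
⠀⠀⠀⠀⠀⠀⠀⠀⠀⠀⠀⠀⠀⠀
⠀⠀⠀⠀⠀⠀⠀⠀⠀⠀⠀⠀⠀⠀
⠀⠀⠀⠀⠒⠒⠒⣿⠒⠿⠿⠀⠀⠀
⠀⠀⠀⠀⠒⠂⠒⠒⠂⣿⣿⠀⠀⠀
⠀⠀⠀⠀⠂⣿⠒⠂⠂⣿⠂⠀⠀⠀
⠀⠀⠀⠀⣿⣿⣿⣾⠂⠒⠒⠀⠀⠀
⠀⠀⠀⠀⠴⠒⣿⠒⠴⠒⠴⠀⠀⠀
⠀⠀⠀⠀⠀⠒⠒⠒⠒⠴⠴⠀⠀⠀
⠀⠀⠀⠀⠀⠀⠀⠀⠀⠀⠀⠀⠀⠀
⠀⠀⠀⠀⠀⠀⠀⠀⠀⠀⠀⠀⠀⠀
⠀⠀⠀⠀⠀⠀⠀⠀⠀⠀⠀⠀⠀⠀
⠀⠀⠀⠀⠀⠀⠀⠀⠀⠀⠀⠀⠀⠀

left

⠀⠀⠀⠀⠀⠀⠀⠀⠀⠀⠀⠀⠀⠀
⠀⠀⠀⠀⠀⠀⠀⠀⠀⠀⠀⠀⠀⠀
⠀⠀⠀⠀⠀⠀⠀⠀⠀⠀⠀⠀⠀⠀
⠀⠀⠀⠀⠀⠀⠀⠀⠀⠀⠀⠀⠀⠀
⠀⠀⠀⠀⠀⠒⠒⠒⣿⠒⠿⠿⠀⠀
⠀⠀⠀⠀⠀⠒⠂⠒⠒⠂⣿⣿⠀⠀
⠀⠀⠀⠀⠀⠂⣿⠒⠂⠂⣿⠂⠀⠀
⠀⠀⠀⠀⠀⣿⣿⣾⠂⠂⠒⠒⠀⠀
⠀⠀⠀⠀⠀⠴⠒⣿⠒⠴⠒⠴⠀⠀
⠀⠀⠀⠀⠀⠿⠒⠒⠒⠒⠴⠴⠀⠀
⠀⠀⠀⠀⠀⠀⠀⠀⠀⠀⠀⠀⠀⠀
⠀⠀⠀⠀⠀⠀⠀⠀⠀⠀⠀⠀⠀⠀
⠀⠀⠀⠀⠀⠀⠀⠀⠀⠀⠀⠀⠀⠀
⠀⠀⠀⠀⠀⠀⠀⠀⠀⠀⠀⠀⠀⠀

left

⠀⠀⠀⠀⠀⠀⠀⠀⠀⠀⠀⠀⠀⠀
⠀⠀⠀⠀⠀⠀⠀⠀⠀⠀⠀⠀⠀⠀
⠀⠀⠀⠀⠀⠀⠀⠀⠀⠀⠀⠀⠀⠀
⠀⠀⠀⠀⠀⠀⠀⠀⠀⠀⠀⠀⠀⠀
⠀⠀⠀⠀⠀⠀⠒⠒⠒⣿⠒⠿⠿⠀
⠀⠀⠀⠀⠀⣿⠒⠂⠒⠒⠂⣿⣿⠀
⠀⠀⠀⠀⠀⣿⠂⣿⠒⠂⠂⣿⠂⠀
⠀⠀⠀⠀⠀⠒⣿⣾⣿⠂⠂⠒⠒⠀
⠀⠀⠀⠀⠀⠒⠴⠒⣿⠒⠴⠒⠴⠀
⠀⠀⠀⠀⠀⠒⠿⠒⠒⠒⠒⠴⠴⠀
⠀⠀⠀⠀⠀⠀⠀⠀⠀⠀⠀⠀⠀⠀
⠀⠀⠀⠀⠀⠀⠀⠀⠀⠀⠀⠀⠀⠀
⠀⠀⠀⠀⠀⠀⠀⠀⠀⠀⠀⠀⠀⠀
⠀⠀⠀⠀⠀⠀⠀⠀⠀⠀⠀⠀⠀⠀

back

⠀⠀⠀⠀⠀⠀⠀⠀⠀⠀⠀⠀⠀⠀
⠀⠀⠀⠀⠀⠀⠀⠀⠀⠀⠀⠀⠀⠀
⠀⠀⠀⠀⠀⠀⠀⠀⠀⠀⠀⠀⠀⠀
⠀⠀⠀⠀⠀⠀⠒⠒⠒⣿⠒⠿⠿⠀
⠀⠀⠀⠀⠀⣿⠒⠂⠒⠒⠂⣿⣿⠀
⠀⠀⠀⠀⠀⣿⠂⣿⠒⠂⠂⣿⠂⠀
⠀⠀⠀⠀⠀⠒⣿⣿⣿⠂⠂⠒⠒⠀
⠀⠀⠀⠀⠀⠒⠴⣾⣿⠒⠴⠒⠴⠀
⠀⠀⠀⠀⠀⠒⠿⠒⠒⠒⠒⠴⠴⠀
⠀⠀⠀⠀⠀⠂⠿⠂⠿⠒⠀⠀⠀⠀
⠀⠀⠀⠀⠀⠀⠀⠀⠀⠀⠀⠀⠀⠀
⠀⠀⠀⠀⠀⠀⠀⠀⠀⠀⠀⠀⠀⠀
⠀⠀⠀⠀⠀⠀⠀⠀⠀⠀⠀⠀⠀⠀
⠀⠀⠀⠀⠀⠀⠀⠀⠀⠀⠀⠀⠀⠀

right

⠀⠀⠀⠀⠀⠀⠀⠀⠀⠀⠀⠀⠀⠀
⠀⠀⠀⠀⠀⠀⠀⠀⠀⠀⠀⠀⠀⠀
⠀⠀⠀⠀⠀⠀⠀⠀⠀⠀⠀⠀⠀⠀
⠀⠀⠀⠀⠀⠒⠒⠒⣿⠒⠿⠿⠀⠀
⠀⠀⠀⠀⣿⠒⠂⠒⠒⠂⣿⣿⠀⠀
⠀⠀⠀⠀⣿⠂⣿⠒⠂⠂⣿⠂⠀⠀
⠀⠀⠀⠀⠒⣿⣿⣿⠂⠂⠒⠒⠀⠀
⠀⠀⠀⠀⠒⠴⠒⣾⠒⠴⠒⠴⠀⠀
⠀⠀⠀⠀⠒⠿⠒⠒⠒⠒⠴⠴⠀⠀
⠀⠀⠀⠀⠂⠿⠂⠿⠒⠒⠀⠀⠀⠀
⠀⠀⠀⠀⠀⠀⠀⠀⠀⠀⠀⠀⠀⠀
⠀⠀⠀⠀⠀⠀⠀⠀⠀⠀⠀⠀⠀⠀
⠀⠀⠀⠀⠀⠀⠀⠀⠀⠀⠀⠀⠀⠀
⠀⠀⠀⠀⠀⠀⠀⠀⠀⠀⠀⠀⠀⠀

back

⠀⠀⠀⠀⠀⠀⠀⠀⠀⠀⠀⠀⠀⠀
⠀⠀⠀⠀⠀⠀⠀⠀⠀⠀⠀⠀⠀⠀
⠀⠀⠀⠀⠀⠒⠒⠒⣿⠒⠿⠿⠀⠀
⠀⠀⠀⠀⣿⠒⠂⠒⠒⠂⣿⣿⠀⠀
⠀⠀⠀⠀⣿⠂⣿⠒⠂⠂⣿⠂⠀⠀
⠀⠀⠀⠀⠒⣿⣿⣿⠂⠂⠒⠒⠀⠀
⠀⠀⠀⠀⠒⠴⠒⣿⠒⠴⠒⠴⠀⠀
⠀⠀⠀⠀⠒⠿⠒⣾⠒⠒⠴⠴⠀⠀
⠀⠀⠀⠀⠂⠿⠂⠿⠒⠒⠀⠀⠀⠀
⠀⠀⠀⠀⠀⠒⣿⠒⠒⠒⠀⠀⠀⠀
⠀⠀⠀⠀⠀⠀⠀⠀⠀⠀⠀⠀⠀⠀
⠀⠀⠀⠀⠀⠀⠀⠀⠀⠀⠀⠀⠀⠀
⠀⠀⠀⠀⠀⠀⠀⠀⠀⠀⠀⠀⠀⠀
⠀⠀⠀⠀⠀⠀⠀⠀⠀⠀⠀⠀⠀⠀

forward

⠀⠀⠀⠀⠀⠀⠀⠀⠀⠀⠀⠀⠀⠀
⠀⠀⠀⠀⠀⠀⠀⠀⠀⠀⠀⠀⠀⠀
⠀⠀⠀⠀⠀⠀⠀⠀⠀⠀⠀⠀⠀⠀
⠀⠀⠀⠀⠀⠒⠒⠒⣿⠒⠿⠿⠀⠀
⠀⠀⠀⠀⣿⠒⠂⠒⠒⠂⣿⣿⠀⠀
⠀⠀⠀⠀⣿⠂⣿⠒⠂⠂⣿⠂⠀⠀
⠀⠀⠀⠀⠒⣿⣿⣿⠂⠂⠒⠒⠀⠀
⠀⠀⠀⠀⠒⠴⠒⣾⠒⠴⠒⠴⠀⠀
⠀⠀⠀⠀⠒⠿⠒⠒⠒⠒⠴⠴⠀⠀
⠀⠀⠀⠀⠂⠿⠂⠿⠒⠒⠀⠀⠀⠀
⠀⠀⠀⠀⠀⠒⣿⠒⠒⠒⠀⠀⠀⠀
⠀⠀⠀⠀⠀⠀⠀⠀⠀⠀⠀⠀⠀⠀
⠀⠀⠀⠀⠀⠀⠀⠀⠀⠀⠀⠀⠀⠀
⠀⠀⠀⠀⠀⠀⠀⠀⠀⠀⠀⠀⠀⠀

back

⠀⠀⠀⠀⠀⠀⠀⠀⠀⠀⠀⠀⠀⠀
⠀⠀⠀⠀⠀⠀⠀⠀⠀⠀⠀⠀⠀⠀
⠀⠀⠀⠀⠀⠒⠒⠒⣿⠒⠿⠿⠀⠀
⠀⠀⠀⠀⣿⠒⠂⠒⠒⠂⣿⣿⠀⠀
⠀⠀⠀⠀⣿⠂⣿⠒⠂⠂⣿⠂⠀⠀
⠀⠀⠀⠀⠒⣿⣿⣿⠂⠂⠒⠒⠀⠀
⠀⠀⠀⠀⠒⠴⠒⣿⠒⠴⠒⠴⠀⠀
⠀⠀⠀⠀⠒⠿⠒⣾⠒⠒⠴⠴⠀⠀
⠀⠀⠀⠀⠂⠿⠂⠿⠒⠒⠀⠀⠀⠀
⠀⠀⠀⠀⠀⠒⣿⠒⠒⠒⠀⠀⠀⠀
⠀⠀⠀⠀⠀⠀⠀⠀⠀⠀⠀⠀⠀⠀
⠀⠀⠀⠀⠀⠀⠀⠀⠀⠀⠀⠀⠀⠀
⠀⠀⠀⠀⠀⠀⠀⠀⠀⠀⠀⠀⠀⠀
⠀⠀⠀⠀⠀⠀⠀⠀⠀⠀⠀⠀⠀⠀

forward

⠀⠀⠀⠀⠀⠀⠀⠀⠀⠀⠀⠀⠀⠀
⠀⠀⠀⠀⠀⠀⠀⠀⠀⠀⠀⠀⠀⠀
⠀⠀⠀⠀⠀⠀⠀⠀⠀⠀⠀⠀⠀⠀
⠀⠀⠀⠀⠀⠒⠒⠒⣿⠒⠿⠿⠀⠀
⠀⠀⠀⠀⣿⠒⠂⠒⠒⠂⣿⣿⠀⠀
⠀⠀⠀⠀⣿⠂⣿⠒⠂⠂⣿⠂⠀⠀
⠀⠀⠀⠀⠒⣿⣿⣿⠂⠂⠒⠒⠀⠀
⠀⠀⠀⠀⠒⠴⠒⣾⠒⠴⠒⠴⠀⠀
⠀⠀⠀⠀⠒⠿⠒⠒⠒⠒⠴⠴⠀⠀
⠀⠀⠀⠀⠂⠿⠂⠿⠒⠒⠀⠀⠀⠀
⠀⠀⠀⠀⠀⠒⣿⠒⠒⠒⠀⠀⠀⠀
⠀⠀⠀⠀⠀⠀⠀⠀⠀⠀⠀⠀⠀⠀
⠀⠀⠀⠀⠀⠀⠀⠀⠀⠀⠀⠀⠀⠀
⠀⠀⠀⠀⠀⠀⠀⠀⠀⠀⠀⠀⠀⠀

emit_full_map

⠀⠒⠒⠒⣿⠒⠿⠿
⣿⠒⠂⠒⠒⠂⣿⣿
⣿⠂⣿⠒⠂⠂⣿⠂
⠒⣿⣿⣿⠂⠂⠒⠒
⠒⠴⠒⣾⠒⠴⠒⠴
⠒⠿⠒⠒⠒⠒⠴⠴
⠂⠿⠂⠿⠒⠒⠀⠀
⠀⠒⣿⠒⠒⠒⠀⠀

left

⠀⠀⠀⠀⠀⠀⠀⠀⠀⠀⠀⠀⠀⠀
⠀⠀⠀⠀⠀⠀⠀⠀⠀⠀⠀⠀⠀⠀
⠀⠀⠀⠀⠀⠀⠀⠀⠀⠀⠀⠀⠀⠀
⠀⠀⠀⠀⠀⠀⠒⠒⠒⣿⠒⠿⠿⠀
⠀⠀⠀⠀⠀⣿⠒⠂⠒⠒⠂⣿⣿⠀
⠀⠀⠀⠀⠀⣿⠂⣿⠒⠂⠂⣿⠂⠀
⠀⠀⠀⠀⠀⠒⣿⣿⣿⠂⠂⠒⠒⠀
⠀⠀⠀⠀⠀⠒⠴⣾⣿⠒⠴⠒⠴⠀
⠀⠀⠀⠀⠀⠒⠿⠒⠒⠒⠒⠴⠴⠀
⠀⠀⠀⠀⠀⠂⠿⠂⠿⠒⠒⠀⠀⠀
⠀⠀⠀⠀⠀⠀⠒⣿⠒⠒⠒⠀⠀⠀
⠀⠀⠀⠀⠀⠀⠀⠀⠀⠀⠀⠀⠀⠀
⠀⠀⠀⠀⠀⠀⠀⠀⠀⠀⠀⠀⠀⠀
⠀⠀⠀⠀⠀⠀⠀⠀⠀⠀⠀⠀⠀⠀


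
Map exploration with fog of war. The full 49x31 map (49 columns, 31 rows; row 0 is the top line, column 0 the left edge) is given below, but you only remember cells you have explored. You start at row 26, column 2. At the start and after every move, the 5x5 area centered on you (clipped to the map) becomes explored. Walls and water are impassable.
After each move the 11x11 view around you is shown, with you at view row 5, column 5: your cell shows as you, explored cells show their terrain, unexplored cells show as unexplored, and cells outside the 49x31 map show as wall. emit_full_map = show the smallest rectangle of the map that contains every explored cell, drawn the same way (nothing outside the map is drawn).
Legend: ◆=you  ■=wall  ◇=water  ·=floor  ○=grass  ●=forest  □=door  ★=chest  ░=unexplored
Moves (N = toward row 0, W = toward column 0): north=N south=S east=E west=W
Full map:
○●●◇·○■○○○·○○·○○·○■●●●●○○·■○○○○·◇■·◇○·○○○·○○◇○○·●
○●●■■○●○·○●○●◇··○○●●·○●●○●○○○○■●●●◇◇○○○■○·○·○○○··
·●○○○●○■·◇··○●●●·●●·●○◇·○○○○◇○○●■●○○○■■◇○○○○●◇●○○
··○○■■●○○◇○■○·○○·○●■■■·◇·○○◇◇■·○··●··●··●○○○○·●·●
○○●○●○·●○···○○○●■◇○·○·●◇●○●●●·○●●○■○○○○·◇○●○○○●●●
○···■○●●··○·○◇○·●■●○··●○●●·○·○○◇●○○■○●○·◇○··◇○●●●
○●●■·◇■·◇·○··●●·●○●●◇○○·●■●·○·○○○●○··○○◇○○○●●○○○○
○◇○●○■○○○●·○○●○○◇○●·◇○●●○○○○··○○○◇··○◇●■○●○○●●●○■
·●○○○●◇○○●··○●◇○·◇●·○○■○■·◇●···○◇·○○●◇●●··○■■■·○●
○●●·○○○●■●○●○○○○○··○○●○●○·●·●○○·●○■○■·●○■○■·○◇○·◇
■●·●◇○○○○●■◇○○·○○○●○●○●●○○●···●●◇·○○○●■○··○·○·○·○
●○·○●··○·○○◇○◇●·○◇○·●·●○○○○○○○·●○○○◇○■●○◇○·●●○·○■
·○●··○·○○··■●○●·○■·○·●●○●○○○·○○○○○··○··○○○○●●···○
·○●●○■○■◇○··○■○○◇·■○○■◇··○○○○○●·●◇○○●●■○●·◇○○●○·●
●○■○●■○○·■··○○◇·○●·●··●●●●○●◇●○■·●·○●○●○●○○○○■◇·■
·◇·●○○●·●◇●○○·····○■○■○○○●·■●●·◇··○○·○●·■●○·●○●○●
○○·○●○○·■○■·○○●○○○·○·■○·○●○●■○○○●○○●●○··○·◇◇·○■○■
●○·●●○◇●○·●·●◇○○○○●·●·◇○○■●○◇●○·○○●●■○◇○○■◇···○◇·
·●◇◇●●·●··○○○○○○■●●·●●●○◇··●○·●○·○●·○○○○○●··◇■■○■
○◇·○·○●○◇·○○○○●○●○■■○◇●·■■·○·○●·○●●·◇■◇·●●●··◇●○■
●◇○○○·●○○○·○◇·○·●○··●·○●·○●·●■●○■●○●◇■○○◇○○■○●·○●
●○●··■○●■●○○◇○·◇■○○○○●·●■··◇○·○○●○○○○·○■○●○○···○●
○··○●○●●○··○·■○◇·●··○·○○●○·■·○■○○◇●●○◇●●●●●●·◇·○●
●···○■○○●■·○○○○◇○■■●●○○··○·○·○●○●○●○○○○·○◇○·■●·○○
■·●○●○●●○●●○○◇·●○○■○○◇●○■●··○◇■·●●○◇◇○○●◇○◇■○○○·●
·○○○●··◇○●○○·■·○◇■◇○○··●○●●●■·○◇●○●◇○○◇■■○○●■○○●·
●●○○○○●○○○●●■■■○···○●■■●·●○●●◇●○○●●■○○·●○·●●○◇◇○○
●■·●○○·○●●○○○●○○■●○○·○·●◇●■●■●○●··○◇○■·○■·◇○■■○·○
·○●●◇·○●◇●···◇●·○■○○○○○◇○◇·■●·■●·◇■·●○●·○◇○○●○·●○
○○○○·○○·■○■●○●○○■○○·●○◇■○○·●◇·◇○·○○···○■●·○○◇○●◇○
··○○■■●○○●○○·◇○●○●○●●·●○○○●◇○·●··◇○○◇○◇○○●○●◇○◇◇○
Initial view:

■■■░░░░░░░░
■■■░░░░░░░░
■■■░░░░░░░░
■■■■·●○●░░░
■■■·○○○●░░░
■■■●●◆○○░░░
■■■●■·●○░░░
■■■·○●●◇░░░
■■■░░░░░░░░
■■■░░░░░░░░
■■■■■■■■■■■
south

■■■░░░░░░░░
■■■░░░░░░░░
■■■■·●○●░░░
■■■·○○○●░░░
■■■●●○○○░░░
■■■●■◆●○░░░
■■■·○●●◇░░░
■■■○○○○·░░░
■■■░░░░░░░░
■■■■■■■■■■■
■■■■■■■■■■■

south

■■■░░░░░░░░
■■■■·●○●░░░
■■■·○○○●░░░
■■■●●○○○░░░
■■■●■·●○░░░
■■■·○◆●◇░░░
■■■○○○○·░░░
■■■··○○■░░░
■■■■■■■■■■■
■■■■■■■■■■■
■■■■■■■■■■■

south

■■■■·●○●░░░
■■■·○○○●░░░
■■■●●○○○░░░
■■■●■·●○░░░
■■■·○●●◇░░░
■■■○○◆○·░░░
■■■··○○■░░░
■■■■■■■■■■■
■■■■■■■■■■■
■■■■■■■■■■■
■■■■■■■■■■■

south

■■■·○○○●░░░
■■■●●○○○░░░
■■■●■·●○░░░
■■■·○●●◇░░░
■■■○○○○·░░░
■■■··◆○■░░░
■■■■■■■■■■■
■■■■■■■■■■■
■■■■■■■■■■■
■■■■■■■■■■■
■■■■■■■■■■■

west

■■■■·○○○●░░
■■■■●●○○○░░
■■■■●■·●○░░
■■■■·○●●◇░░
■■■■○○○○·░░
■■■■·◆○○■░░
■■■■■■■■■■■
■■■■■■■■■■■
■■■■■■■■■■■
■■■■■■■■■■■
■■■■■■■■■■■

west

■■■■■·○○○●░
■■■■■●●○○○░
■■■■■●■·●○░
■■■■■·○●●◇░
■■■■■○○○○·░
■■■■■◆·○○■░
■■■■■■■■■■■
■■■■■■■■■■■
■■■■■■■■■■■
■■■■■■■■■■■
■■■■■■■■■■■

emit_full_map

■·●○●
·○○○●
●●○○○
●■·●○
·○●●◇
○○○○·
◆·○○■

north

■■■■■■·●○●░
■■■■■·○○○●░
■■■■■●●○○○░
■■■■■●■·●○░
■■■■■·○●●◇░
■■■■■◆○○○·░
■■■■■··○○■░
■■■■■■■■■■■
■■■■■■■■■■■
■■■■■■■■■■■
■■■■■■■■■■■

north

■■■■■░░░░░░
■■■■■■·●○●░
■■■■■·○○○●░
■■■■■●●○○○░
■■■■■●■·●○░
■■■■■◆○●●◇░
■■■■■○○○○·░
■■■■■··○○■░
■■■■■■■■■■■
■■■■■■■■■■■
■■■■■■■■■■■

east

■■■■░░░░░░░
■■■■■·●○●░░
■■■■·○○○●░░
■■■■●●○○○░░
■■■■●■·●○░░
■■■■·◆●●◇░░
■■■■○○○○·░░
■■■■··○○■░░
■■■■■■■■■■■
■■■■■■■■■■■
■■■■■■■■■■■

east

■■■░░░░░░░░
■■■■·●○●░░░
■■■·○○○●░░░
■■■●●○○○░░░
■■■●■·●○░░░
■■■·○◆●◇░░░
■■■○○○○·░░░
■■■··○○■░░░
■■■■■■■■■■■
■■■■■■■■■■■
■■■■■■■■■■■

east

■■░░░░░░░░░
■■■·●○●░░░░
■■·○○○●░░░░
■■●●○○○○░░░
■■●■·●○○░░░
■■·○●◆◇·░░░
■■○○○○·○░░░
■■··○○■■░░░
■■■■■■■■■■■
■■■■■■■■■■■
■■■■■■■■■■■

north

■■░░░░░░░░░
■■░░░░░░░░░
■■■·●○●░░░░
■■·○○○●·░░░
■■●●○○○○░░░
■■●■·◆○○░░░
■■·○●●◇·░░░
■■○○○○·○░░░
■■··○○■■░░░
■■■■■■■■■■■
■■■■■■■■■■■

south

■■░░░░░░░░░
■■■·●○●░░░░
■■·○○○●·░░░
■■●●○○○○░░░
■■●■·●○○░░░
■■·○●◆◇·░░░
■■○○○○·○░░░
■■··○○■■░░░
■■■■■■■■■■■
■■■■■■■■■■■
■■■■■■■■■■■

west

■■■░░░░░░░░
■■■■·●○●░░░
■■■·○○○●·░░
■■■●●○○○○░░
■■■●■·●○○░░
■■■·○◆●◇·░░
■■■○○○○·○░░
■■■··○○■■░░
■■■■■■■■■■■
■■■■■■■■■■■
■■■■■■■■■■■

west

■■■■░░░░░░░
■■■■■·●○●░░
■■■■·○○○●·░
■■■■●●○○○○░
■■■■●■·●○○░
■■■■·◆●●◇·░
■■■■○○○○·○░
■■■■··○○■■░
■■■■■■■■■■■
■■■■■■■■■■■
■■■■■■■■■■■

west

■■■■■░░░░░░
■■■■■■·●○●░
■■■■■·○○○●·
■■■■■●●○○○○
■■■■■●■·●○○
■■■■■◆○●●◇·
■■■■■○○○○·○
■■■■■··○○■■
■■■■■■■■■■■
■■■■■■■■■■■
■■■■■■■■■■■

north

■■■■■░░░░░░
■■■■■░░░░░░
■■■■■■·●○●░
■■■■■·○○○●·
■■■■■●●○○○○
■■■■■◆■·●○○
■■■■■·○●●◇·
■■■■■○○○○·○
■■■■■··○○■■
■■■■■■■■■■■
■■■■■■■■■■■

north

■■■■■░░░░░░
■■■■■░░░░░░
■■■■■░░░░░░
■■■■■■·●○●░
■■■■■·○○○●·
■■■■■◆●○○○○
■■■■■●■·●○○
■■■■■·○●●◇·
■■■■■○○○○·○
■■■■■··○○■■
■■■■■■■■■■■

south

■■■■■░░░░░░
■■■■■░░░░░░
■■■■■■·●○●░
■■■■■·○○○●·
■■■■■●●○○○○
■■■■■◆■·●○○
■■■■■·○●●◇·
■■■■■○○○○·○
■■■■■··○○■■
■■■■■■■■■■■
■■■■■■■■■■■

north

■■■■■░░░░░░
■■■■■░░░░░░
■■■■■░░░░░░
■■■■■■·●○●░
■■■■■·○○○●·
■■■■■◆●○○○○
■■■■■●■·●○○
■■■■■·○●●◇·
■■■■■○○○○·○
■■■■■··○○■■
■■■■■■■■■■■

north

■■■■■░░░░░░
■■■■■░░░░░░
■■■■■░░░░░░
■■■■■●··░░░
■■■■■■·●○●░
■■■■■◆○○○●·
■■■■■●●○○○○
■■■■■●■·●○○
■■■■■·○●●◇·
■■■■■○○○○·○
■■■■■··○○■■

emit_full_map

●··░░░
■·●○●░
◆○○○●·
●●○○○○
●■·●○○
·○●●◇·
○○○○·○
··○○■■

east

■■■■░░░░░░░
■■■■░░░░░░░
■■■■░░░░░░░
■■■■●···░░░
■■■■■·●○●░░
■■■■·◆○○●·░
■■■■●●○○○○░
■■■■●■·●○○░
■■■■·○●●◇·░
■■■■○○○○·○░
■■■■··○○■■░

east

■■■░░░░░░░░
■■■░░░░░░░░
■■■░░░░░░░░
■■■●···○░░░
■■■■·●○●░░░
■■■·○◆○●·░░
■■■●●○○○○░░
■■■●■·●○○░░
■■■·○●●◇·░░
■■■○○○○·○░░
■■■··○○■■░░

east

■■░░░░░░░░░
■■░░░░░░░░░
■■░░░░░░░░░
■■●···○■░░░
■■■·●○●○░░░
■■·○○◆●·░░░
■■●●○○○○░░░
■■●■·●○○░░░
■■·○●●◇·░░░
■■○○○○·○░░░
■■··○○■■░░░

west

■■■░░░░░░░░
■■■░░░░░░░░
■■■░░░░░░░░
■■■●···○■░░
■■■■·●○●○░░
■■■·○◆○●·░░
■■■●●○○○○░░
■■■●■·●○○░░
■■■·○●●◇·░░
■■■○○○○·○░░
■■■··○○■■░░

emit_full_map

●···○■
■·●○●○
·○◆○●·
●●○○○○
●■·●○○
·○●●◇·
○○○○·○
··○○■■


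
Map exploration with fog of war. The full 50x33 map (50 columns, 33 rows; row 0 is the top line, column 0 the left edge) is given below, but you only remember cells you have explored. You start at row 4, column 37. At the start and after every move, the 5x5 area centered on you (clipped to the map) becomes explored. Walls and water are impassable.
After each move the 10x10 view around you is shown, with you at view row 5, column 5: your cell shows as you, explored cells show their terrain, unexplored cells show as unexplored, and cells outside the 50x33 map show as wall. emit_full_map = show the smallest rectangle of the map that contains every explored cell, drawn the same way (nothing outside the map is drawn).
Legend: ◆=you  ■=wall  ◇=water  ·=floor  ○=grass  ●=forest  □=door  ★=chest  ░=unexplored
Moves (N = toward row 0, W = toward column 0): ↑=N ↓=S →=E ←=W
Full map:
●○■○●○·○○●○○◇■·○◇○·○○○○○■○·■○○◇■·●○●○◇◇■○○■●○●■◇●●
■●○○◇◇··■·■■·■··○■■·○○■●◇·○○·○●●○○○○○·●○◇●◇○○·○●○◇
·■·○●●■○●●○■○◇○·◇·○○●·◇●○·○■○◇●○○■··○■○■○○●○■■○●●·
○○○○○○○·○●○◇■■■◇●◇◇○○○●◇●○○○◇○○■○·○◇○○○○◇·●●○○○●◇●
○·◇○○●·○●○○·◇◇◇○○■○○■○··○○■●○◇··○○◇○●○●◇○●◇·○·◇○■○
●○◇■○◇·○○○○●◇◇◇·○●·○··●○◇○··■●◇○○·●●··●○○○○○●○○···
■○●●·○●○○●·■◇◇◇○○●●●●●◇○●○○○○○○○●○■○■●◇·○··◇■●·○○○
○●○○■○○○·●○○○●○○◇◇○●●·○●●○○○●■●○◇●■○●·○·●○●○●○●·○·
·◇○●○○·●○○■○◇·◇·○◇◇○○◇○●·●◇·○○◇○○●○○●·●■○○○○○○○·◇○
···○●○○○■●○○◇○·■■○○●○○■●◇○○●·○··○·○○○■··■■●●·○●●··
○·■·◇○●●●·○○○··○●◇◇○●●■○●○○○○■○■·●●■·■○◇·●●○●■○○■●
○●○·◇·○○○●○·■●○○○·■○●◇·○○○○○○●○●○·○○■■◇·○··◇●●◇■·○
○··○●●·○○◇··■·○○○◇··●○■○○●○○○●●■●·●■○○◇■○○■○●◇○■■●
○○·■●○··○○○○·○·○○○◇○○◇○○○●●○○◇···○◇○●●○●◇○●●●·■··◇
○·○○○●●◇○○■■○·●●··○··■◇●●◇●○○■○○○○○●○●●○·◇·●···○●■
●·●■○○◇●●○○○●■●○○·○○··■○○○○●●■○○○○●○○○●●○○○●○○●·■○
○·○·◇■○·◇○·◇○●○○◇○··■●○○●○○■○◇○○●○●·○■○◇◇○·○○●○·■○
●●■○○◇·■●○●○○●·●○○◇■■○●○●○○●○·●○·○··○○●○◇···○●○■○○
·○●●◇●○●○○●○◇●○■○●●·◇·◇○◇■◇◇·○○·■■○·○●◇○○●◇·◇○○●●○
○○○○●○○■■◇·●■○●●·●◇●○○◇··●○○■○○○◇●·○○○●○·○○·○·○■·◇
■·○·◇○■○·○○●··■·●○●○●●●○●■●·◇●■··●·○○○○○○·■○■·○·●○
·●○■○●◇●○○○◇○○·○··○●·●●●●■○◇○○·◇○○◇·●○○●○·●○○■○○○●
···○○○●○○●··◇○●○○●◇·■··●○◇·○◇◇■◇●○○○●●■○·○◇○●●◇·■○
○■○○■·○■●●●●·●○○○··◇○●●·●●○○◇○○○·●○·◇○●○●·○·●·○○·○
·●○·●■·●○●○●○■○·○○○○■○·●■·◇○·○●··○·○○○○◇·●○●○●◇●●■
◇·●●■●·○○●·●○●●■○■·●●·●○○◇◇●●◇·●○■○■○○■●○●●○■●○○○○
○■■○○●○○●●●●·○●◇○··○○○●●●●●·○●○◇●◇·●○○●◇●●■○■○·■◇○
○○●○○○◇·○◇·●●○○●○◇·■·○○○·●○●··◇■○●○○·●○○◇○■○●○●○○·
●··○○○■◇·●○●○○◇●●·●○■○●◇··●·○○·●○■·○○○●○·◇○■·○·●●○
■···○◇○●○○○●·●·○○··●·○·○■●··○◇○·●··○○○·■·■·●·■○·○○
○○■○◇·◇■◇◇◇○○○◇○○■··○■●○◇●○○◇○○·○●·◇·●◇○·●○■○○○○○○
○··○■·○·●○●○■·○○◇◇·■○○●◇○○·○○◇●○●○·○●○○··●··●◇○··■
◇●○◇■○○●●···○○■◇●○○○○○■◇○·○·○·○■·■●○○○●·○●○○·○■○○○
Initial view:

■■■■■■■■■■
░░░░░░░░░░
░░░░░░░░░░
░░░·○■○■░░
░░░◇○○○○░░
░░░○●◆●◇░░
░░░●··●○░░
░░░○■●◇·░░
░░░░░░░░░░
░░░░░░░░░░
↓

░░░░░░░░░░
░░░░░░░░░░
░░░·○■○■░░
░░░◇○○○○░░
░░░○●○●◇░░
░░░●·◆●○░░
░░░○■●◇·░░
░░░○●·○·░░
░░░░░░░░░░
░░░░░░░░░░

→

░░░░░░░░░░
░░░░░░░░░░
░░·○■○■░░░
░░◇○○○○◇░░
░░○●○●◇○░░
░░●··◆○○░░
░░○■●◇·○░░
░░○●·○·●░░
░░░░░░░░░░
░░░░░░░░░░

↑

■■■■■■■■■■
░░░░░░░░░░
░░░░░░░░░░
░░·○■○■○░░
░░◇○○○○◇░░
░░○●○◆◇○░░
░░●··●○○░░
░░○■●◇·○░░
░░○●·○·●░░
░░░░░░░░░░

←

■■■■■■■■■■
░░░░░░░░░░
░░░░░░░░░░
░░░·○■○■○░
░░░◇○○○○◇░
░░░○●◆●◇○░
░░░●··●○○░
░░░○■●◇·○░
░░░○●·○·●░
░░░░░░░░░░

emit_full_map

·○■○■○
◇○○○○◇
○●◆●◇○
●··●○○
○■●◇·○
○●·○·●

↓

░░░░░░░░░░
░░░░░░░░░░
░░░·○■○■○░
░░░◇○○○○◇░
░░░○●○●◇○░
░░░●·◆●○○░
░░░○■●◇·○░
░░░○●·○·●░
░░░░░░░░░░
░░░░░░░░░░

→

░░░░░░░░░░
░░░░░░░░░░
░░·○■○■○░░
░░◇○○○○◇░░
░░○●○●◇○░░
░░●··◆○○░░
░░○■●◇·○░░
░░○●·○·●░░
░░░░░░░░░░
░░░░░░░░░░

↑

■■■■■■■■■■
░░░░░░░░░░
░░░░░░░░░░
░░·○■○■○░░
░░◇○○○○◇░░
░░○●○◆◇○░░
░░●··●○○░░
░░○■●◇·○░░
░░○●·○·●░░
░░░░░░░░░░

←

■■■■■■■■■■
░░░░░░░░░░
░░░░░░░░░░
░░░·○■○■○░
░░░◇○○○○◇░
░░░○●◆●◇○░
░░░●··●○○░
░░░○■●◇·○░
░░░○●·○·●░
░░░░░░░░░░

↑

■■■■■■■■■■
■■■■■■■■■■
░░░░░░░░░░
░░░○○·●○░░
░░░·○■○■○░
░░░◇○◆○○◇░
░░░○●○●◇○░
░░░●··●○○░
░░░○■●◇·○░
░░░○●·○·●░

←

■■■■■■■■■■
■■■■■■■■■■
░░░░░░░░░░
░░░○○○·●○░
░░░··○■○■○
░░░○◇◆○○○◇
░░░◇○●○●◇○
░░░●●··●○○
░░░░○■●◇·○
░░░░○●·○·●

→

■■■■■■■■■■
■■■■■■■■■■
░░░░░░░░░░
░░○○○·●○░░
░░··○■○■○░
░░○◇○◆○○◇░
░░◇○●○●◇○░
░░●●··●○○░
░░░○■●◇·○░
░░░○●·○·●░

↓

■■■■■■■■■■
░░░░░░░░░░
░░○○○·●○░░
░░··○■○■○░
░░○◇○○○○◇░
░░◇○●◆●◇○░
░░●●··●○○░
░░░○■●◇·○░
░░░○●·○·●░
░░░░░░░░░░

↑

■■■■■■■■■■
■■■■■■■■■■
░░░░░░░░░░
░░○○○·●○░░
░░··○■○■○░
░░○◇○◆○○◇░
░░◇○●○●◇○░
░░●●··●○○░
░░░○■●◇·○░
░░░○●·○·●░

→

■■■■■■■■■■
■■■■■■■■■■
░░░░░░░░░░
░○○○·●○◇░░
░··○■○■○░░
░○◇○○◆○◇░░
░◇○●○●◇○░░
░●●··●○○░░
░░○■●◇·○░░
░░○●·○·●░░

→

■■■■■■■■■■
■■■■■■■■■■
░░░░░░░░░░
○○○·●○◇●░░
··○■○■○○░░
○◇○○○◆◇·░░
◇○●○●◇○●░░
●●··●○○○░░
░○■●◇·○░░░
░○●·○·●░░░

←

■■■■■■■■■■
■■■■■■■■■■
░░░░░░░░░░
░○○○·●○◇●░
░··○■○■○○░
░○◇○○◆○◇·░
░◇○●○●◇○●░
░●●··●○○○░
░░○■●◇·○░░
░░○●·○·●░░

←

■■■■■■■■■■
■■■■■■■■■■
░░░░░░░░░░
░░○○○·●○◇●
░░··○■○■○○
░░○◇○◆○○◇·
░░◇○●○●◇○●
░░●●··●○○○
░░░○■●◇·○░
░░░○●·○·●░

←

■■■■■■■■■■
■■■■■■■■■■
░░░░░░░░░░
░░░○○○·●○◇
░░░··○■○■○
░░░○◇◆○○○◇
░░░◇○●○●◇○
░░░●●··●○○
░░░░○■●◇·○
░░░░○●·○·●

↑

■■■■■■■■■■
■■■■■■■■■■
■■■■■■■■■■
░░░○●○◇◇░░
░░░○○○·●○◇
░░░··◆■○■○
░░░○◇○○○○◇
░░░◇○●○●◇○
░░░●●··●○○
░░░░○■●◇·○

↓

■■■■■■■■■■
■■■■■■■■■■
░░░○●○◇◇░░
░░░○○○·●○◇
░░░··○■○■○
░░░○◇◆○○○◇
░░░◇○●○●◇○
░░░●●··●○○
░░░░○■●◇·○
░░░░○●·○·●

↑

■■■■■■■■■■
■■■■■■■■■■
■■■■■■■■■■
░░░○●○◇◇░░
░░░○○○·●○◇
░░░··◆■○■○
░░░○◇○○○○◇
░░░◇○●○●◇○
░░░●●··●○○
░░░░○■●◇·○

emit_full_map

○●○◇◇░░░
○○○·●○◇●
··◆■○■○○
○◇○○○○◇·
◇○●○●◇○●
●●··●○○○
░○■●◇·○░
░○●·○·●░

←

■■■■■■■■■■
■■■■■■■■■■
■■■■■■■■■■
░░░●○●○◇◇░
░░░○○○○·●○
░░░■·◆○■○■
░░░·○◇○○○○
░░░○◇○●○●◇
░░░░●●··●○
░░░░░○■●◇·

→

■■■■■■■■■■
■■■■■■■■■■
■■■■■■■■■■
░░●○●○◇◇░░
░░○○○○·●○◇
░░■··◆■○■○
░░·○◇○○○○◇
░░○◇○●○●◇○
░░░●●··●○○
░░░░○■●◇·○

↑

■■■■■■■■■■
■■■■■■■■■■
■■■■■■■■■■
■■■■■■■■■■
░░●○●○◇◇░░
░░○○○◆·●○◇
░░■··○■○■○
░░·○◇○○○○◇
░░○◇○●○●◇○
░░░●●··●○○

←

■■■■■■■■■■
■■■■■■■■■■
■■■■■■■■■■
■■■■■■■■■■
░░░●○●○◇◇░
░░░○○◆○·●○
░░░■··○■○■
░░░·○◇○○○○
░░░○◇○●○●◇
░░░░●●··●○

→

■■■■■■■■■■
■■■■■■■■■■
■■■■■■■■■■
■■■■■■■■■■
░░●○●○◇◇░░
░░○○○◆·●○◇
░░■··○■○■○
░░·○◇○○○○◇
░░○◇○●○●◇○
░░░●●··●○○

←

■■■■■■■■■■
■■■■■■■■■■
■■■■■■■■■■
■■■■■■■■■■
░░░●○●○◇◇░
░░░○○◆○·●○
░░░■··○■○■
░░░·○◇○○○○
░░░○◇○●○●◇
░░░░●●··●○

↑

■■■■■■■■■■
■■■■■■■■■■
■■■■■■■■■■
■■■■■■■■■■
■■■■■■■■■■
░░░●○◆○◇◇░
░░░○○○○·●○
░░░■··○■○■
░░░·○◇○○○○
░░░○◇○●○●◇

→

■■■■■■■■■■
■■■■■■■■■■
■■■■■■■■■■
■■■■■■■■■■
■■■■■■■■■■
░░●○●◆◇◇░░
░░○○○○·●○◇
░░■··○■○■○
░░·○◇○○○○◇
░░○◇○●○●◇○

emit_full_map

●○●◆◇◇░░░
○○○○·●○◇●
■··○■○■○○
·○◇○○○○◇·
○◇○●○●◇○●
░●●··●○○○
░░○■●◇·○░
░░○●·○·●░
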